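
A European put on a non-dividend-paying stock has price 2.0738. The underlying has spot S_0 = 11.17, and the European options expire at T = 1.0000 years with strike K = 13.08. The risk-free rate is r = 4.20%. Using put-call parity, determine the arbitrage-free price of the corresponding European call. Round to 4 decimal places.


Put-call parity: C - P = S_0 * exp(-qT) - K * exp(-rT).
S_0 * exp(-qT) = 11.1700 * 1.00000000 = 11.17000000
K * exp(-rT) = 13.0800 * 0.95886978 = 12.54201673
C = P + S*exp(-qT) - K*exp(-rT)
C = 2.0738 + 11.17000000 - 12.54201673 = 0.7018

Answer: Call price = 0.7018


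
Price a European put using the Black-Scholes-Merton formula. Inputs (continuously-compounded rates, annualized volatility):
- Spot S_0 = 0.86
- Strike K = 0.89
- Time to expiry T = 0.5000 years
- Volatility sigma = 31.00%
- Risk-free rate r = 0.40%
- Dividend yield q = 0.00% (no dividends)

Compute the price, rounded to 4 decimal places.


Answer: Price = 0.0912

Derivation:
d1 = (ln(S/K) + (r - q + 0.5*sigma^2) * T) / (sigma * sqrt(T)) = -0.03770053
d2 = d1 - sigma * sqrt(T) = -0.25690363
exp(-rT) = 0.99800200; exp(-qT) = 1.00000000
P = K * exp(-rT) * N(-d2) - S_0 * exp(-qT) * N(-d1)
N(-d1) = 0.51503677; N(-d2) = 0.60137342
P = 0.8900 * 0.99800200 * 0.60137342 - 0.8600 * 1.00000000 * 0.51503677 = 0.0912


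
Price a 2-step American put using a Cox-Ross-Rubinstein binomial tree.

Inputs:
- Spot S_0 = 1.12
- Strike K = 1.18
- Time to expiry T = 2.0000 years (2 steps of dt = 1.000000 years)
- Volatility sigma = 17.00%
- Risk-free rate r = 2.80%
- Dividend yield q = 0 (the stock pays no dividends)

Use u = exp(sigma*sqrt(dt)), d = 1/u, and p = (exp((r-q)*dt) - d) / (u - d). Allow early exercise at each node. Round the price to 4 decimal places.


Answer: Price = V(0,0) = 0.1191

Derivation:
dt = T/N = 1.000000
u = exp(sigma*sqrt(dt)) = 1.185305; d = 1/u = 0.843665
p = (exp((r-q)*dt) - d) / (u - d) = 0.540718
Discount per step: exp(-r*dt) = 0.972388
Stock lattice S(k, i) with i counting down-moves:
  k=0: S(0,0) = 1.1200
  k=1: S(1,0) = 1.3275; S(1,1) = 0.9449
  k=2: S(2,0) = 1.5735; S(2,1) = 1.1200; S(2,2) = 0.7972
Terminal payoffs V(N, i) = max(K - S_T, 0):
  V(2,0) = 0.000000; V(2,1) = 0.060000; V(2,2) = 0.382817
Backward induction: V(k, i) = exp(-r*dt) * [p * V(k+1, i) + (1-p) * V(k+1, i+1)]; then take max(V_cont, immediate exercise) for American.
  V(1,0) = exp(-r*dt) * [p*0.000000 + (1-p)*0.060000] = 0.026796; exercise = 0.000000; V(1,0) = max -> 0.026796
  V(1,1) = exp(-r*dt) * [p*0.060000 + (1-p)*0.382817] = 0.202514; exercise = 0.235095; V(1,1) = max -> 0.235095
  V(0,0) = exp(-r*dt) * [p*0.026796 + (1-p)*0.235095] = 0.119083; exercise = 0.060000; V(0,0) = max -> 0.119083


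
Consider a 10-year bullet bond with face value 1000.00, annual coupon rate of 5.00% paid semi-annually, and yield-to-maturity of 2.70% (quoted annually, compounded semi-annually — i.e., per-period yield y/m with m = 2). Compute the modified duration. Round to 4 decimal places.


Coupon per period c = face * coupon_rate / m = 25.000000
Periods per year m = 2; per-period yield y/m = 0.013500
Number of cashflows N = 20
Cashflows (t years, CF_t, discount factor 1/(1+y/m)^(m*t), PV):
  t = 0.5000: CF_t = 25.000000, DF = 0.986680, PV = 24.666996
  t = 1.0000: CF_t = 25.000000, DF = 0.973537, PV = 24.338427
  t = 1.5000: CF_t = 25.000000, DF = 0.960569, PV = 24.014235
  t = 2.0000: CF_t = 25.000000, DF = 0.947774, PV = 23.694361
  t = 2.5000: CF_t = 25.000000, DF = 0.935150, PV = 23.378748
  t = 3.0000: CF_t = 25.000000, DF = 0.922694, PV = 23.067339
  t = 3.5000: CF_t = 25.000000, DF = 0.910403, PV = 22.760078
  t = 4.0000: CF_t = 25.000000, DF = 0.898276, PV = 22.456909
  t = 4.5000: CF_t = 25.000000, DF = 0.886311, PV = 22.157779
  t = 5.0000: CF_t = 25.000000, DF = 0.874505, PV = 21.862634
  t = 5.5000: CF_t = 25.000000, DF = 0.862857, PV = 21.571420
  t = 6.0000: CF_t = 25.000000, DF = 0.851363, PV = 21.284084
  t = 6.5000: CF_t = 25.000000, DF = 0.840023, PV = 21.000577
  t = 7.0000: CF_t = 25.000000, DF = 0.828834, PV = 20.720845
  t = 7.5000: CF_t = 25.000000, DF = 0.817794, PV = 20.444840
  t = 8.0000: CF_t = 25.000000, DF = 0.806900, PV = 20.172511
  t = 8.5000: CF_t = 25.000000, DF = 0.796152, PV = 19.903810
  t = 9.0000: CF_t = 25.000000, DF = 0.785547, PV = 19.638687
  t = 9.5000: CF_t = 25.000000, DF = 0.775084, PV = 19.377096
  t = 10.0000: CF_t = 1025.000000, DF = 0.764760, PV = 783.878594
Price P = sum_t PV_t = 1200.389967
First compute Macaulay numerator sum_t t * PV_t:
  t * PV_t at t = 0.5000: 12.333498
  t * PV_t at t = 1.0000: 24.338427
  t * PV_t at t = 1.5000: 36.021352
  t * PV_t at t = 2.0000: 47.388722
  t * PV_t at t = 2.5000: 58.446869
  t * PV_t at t = 3.0000: 69.202016
  t * PV_t at t = 3.5000: 79.660271
  t * PV_t at t = 4.0000: 89.827637
  t * PV_t at t = 4.5000: 99.710007
  t * PV_t at t = 5.0000: 109.313168
  t * PV_t at t = 5.5000: 118.642807
  t * PV_t at t = 6.0000: 127.704506
  t * PV_t at t = 6.5000: 136.503748
  t * PV_t at t = 7.0000: 145.045916
  t * PV_t at t = 7.5000: 153.336299
  t * PV_t at t = 8.0000: 161.380088
  t * PV_t at t = 8.5000: 169.182381
  t * PV_t at t = 9.0000: 176.748185
  t * PV_t at t = 9.5000: 184.082416
  t * PV_t at t = 10.0000: 7838.785937
Macaulay duration D = 9837.654251 / 1200.389967 = 8.195382
Modified duration = D / (1 + y/m) = 8.195382 / (1 + 0.013500) = 8.086218

Answer: Modified duration = 8.0862


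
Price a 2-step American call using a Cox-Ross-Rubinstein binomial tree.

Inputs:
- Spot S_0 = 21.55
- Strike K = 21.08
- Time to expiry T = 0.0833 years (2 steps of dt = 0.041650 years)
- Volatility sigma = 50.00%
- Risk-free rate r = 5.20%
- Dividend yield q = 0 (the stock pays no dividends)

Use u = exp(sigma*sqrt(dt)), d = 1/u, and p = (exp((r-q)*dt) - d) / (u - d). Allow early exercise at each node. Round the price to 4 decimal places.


Answer: Price = V(0,0) = 1.4871

Derivation:
dt = T/N = 0.041650
u = exp(sigma*sqrt(dt)) = 1.107430; d = 1/u = 0.902992
p = (exp((r-q)*dt) - d) / (u - d) = 0.485117
Discount per step: exp(-r*dt) = 0.997837
Stock lattice S(k, i) with i counting down-moves:
  k=0: S(0,0) = 21.5500
  k=1: S(1,0) = 23.8651; S(1,1) = 19.4595
  k=2: S(2,0) = 26.4289; S(2,1) = 21.5500; S(2,2) = 17.5718
Terminal payoffs V(N, i) = max(S_T - K, 0):
  V(2,0) = 5.348927; V(2,1) = 0.470000; V(2,2) = 0.000000
Backward induction: V(k, i) = exp(-r*dt) * [p * V(k+1, i) + (1-p) * V(k+1, i+1)]; then take max(V_cont, immediate exercise) for American.
  V(1,0) = exp(-r*dt) * [p*5.348927 + (1-p)*0.470000] = 2.830714; exercise = 2.785108; V(1,0) = max -> 2.830714
  V(1,1) = exp(-r*dt) * [p*0.470000 + (1-p)*0.000000] = 0.227512; exercise = 0.000000; V(1,1) = max -> 0.227512
  V(0,0) = exp(-r*dt) * [p*2.830714 + (1-p)*0.227512] = 1.487145; exercise = 0.470000; V(0,0) = max -> 1.487145


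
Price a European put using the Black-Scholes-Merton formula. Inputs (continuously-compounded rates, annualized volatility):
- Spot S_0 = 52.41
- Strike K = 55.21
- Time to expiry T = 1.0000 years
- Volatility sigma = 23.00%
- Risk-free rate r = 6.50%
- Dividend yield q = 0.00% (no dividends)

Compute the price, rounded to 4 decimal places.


Answer: Price = 4.4378

Derivation:
d1 = (ln(S/K) + (r - q + 0.5*sigma^2) * T) / (sigma * sqrt(T)) = 0.17131877
d2 = d1 - sigma * sqrt(T) = -0.05868123
exp(-rT) = 0.93706746; exp(-qT) = 1.00000000
P = K * exp(-rT) * N(-d2) - S_0 * exp(-qT) * N(-d1)
N(-d1) = 0.43198656; N(-d2) = 0.52339700
P = 55.2100 * 0.93706746 * 0.52339700 - 52.4100 * 1.00000000 * 0.43198656 = 4.4378


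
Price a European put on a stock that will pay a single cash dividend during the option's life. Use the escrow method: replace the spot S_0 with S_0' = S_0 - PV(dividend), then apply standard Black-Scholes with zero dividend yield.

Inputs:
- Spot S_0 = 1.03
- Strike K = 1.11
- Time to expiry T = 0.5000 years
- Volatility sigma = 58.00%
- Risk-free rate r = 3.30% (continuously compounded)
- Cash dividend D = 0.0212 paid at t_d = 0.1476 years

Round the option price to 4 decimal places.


Answer: Price = 0.2152

Derivation:
PV(D) = D * exp(-r * t_d) = 0.0212 * 0.99514104 = 0.02109699
S_0' = S_0 - PV(D) = 1.0300 - 0.02109699 = 1.00890301
d1 = (ln(S_0'/K) + (r + sigma^2/2)*T) / (sigma*sqrt(T)) = 0.01244410
d2 = d1 - sigma*sqrt(T) = -0.39767784
exp(-rT) = 0.98363538
N(-d1) = 0.49503565; N(-d2) = 0.65456616
P = K * exp(-rT) * N(-d2) - S_0' * N(-d1) = 1.1100 * 0.98363538 * 0.65456616 - 1.00890301 * 0.49503565 = 0.2152


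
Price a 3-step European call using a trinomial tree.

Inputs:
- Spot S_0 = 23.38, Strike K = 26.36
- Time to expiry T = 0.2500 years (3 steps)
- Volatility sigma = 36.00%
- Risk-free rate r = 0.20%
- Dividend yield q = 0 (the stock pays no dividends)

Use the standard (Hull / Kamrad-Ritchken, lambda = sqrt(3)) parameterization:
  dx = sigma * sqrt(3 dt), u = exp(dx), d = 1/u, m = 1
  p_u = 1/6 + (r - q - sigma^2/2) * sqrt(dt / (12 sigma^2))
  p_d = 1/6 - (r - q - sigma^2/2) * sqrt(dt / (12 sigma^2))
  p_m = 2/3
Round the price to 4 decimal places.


Answer: Price = V(0,0) = 0.7304

Derivation:
dt = T/N = 0.083333; dx = sigma*sqrt(3*dt) = 0.180000
u = exp(dx) = 1.197217; d = 1/u = 0.835270
p_u = 0.152130, p_m = 0.666667, p_d = 0.181204
Discount per step: exp(-r*dt) = 0.999833
Stock lattice S(k, j) with j the centered position index:
  k=0: S(0,+0) = 23.3800
  k=1: S(1,-1) = 19.5286; S(1,+0) = 23.3800; S(1,+1) = 27.9909
  k=2: S(2,-2) = 16.3117; S(2,-1) = 19.5286; S(2,+0) = 23.3800; S(2,+1) = 27.9909; S(2,+2) = 33.5112
  k=3: S(3,-3) = 13.6247; S(3,-2) = 16.3117; S(3,-1) = 19.5286; S(3,+0) = 23.3800; S(3,+1) = 27.9909; S(3,+2) = 33.5112; S(3,+3) = 40.1202
Terminal payoffs V(N, j) = max(S_T - K, 0):
  V(3,-3) = 0.000000; V(3,-2) = 0.000000; V(3,-1) = 0.000000; V(3,+0) = 0.000000; V(3,+1) = 1.630942; V(3,+2) = 7.151242; V(3,+3) = 13.760240
Backward induction: V(k, j) = exp(-r*dt) * [p_u * V(k+1, j+1) + p_m * V(k+1, j) + p_d * V(k+1, j-1)]
  V(2,-2) = exp(-r*dt) * [p_u*0.000000 + p_m*0.000000 + p_d*0.000000] = 0.000000
  V(2,-1) = exp(-r*dt) * [p_u*0.000000 + p_m*0.000000 + p_d*0.000000] = 0.000000
  V(2,+0) = exp(-r*dt) * [p_u*1.630942 + p_m*0.000000 + p_d*0.000000] = 0.248073
  V(2,+1) = exp(-r*dt) * [p_u*7.151242 + p_m*1.630942 + p_d*0.000000] = 2.174848
  V(2,+2) = exp(-r*dt) * [p_u*13.760240 + p_m*7.151242 + p_d*1.630942] = 7.155175
  V(1,-1) = exp(-r*dt) * [p_u*0.248073 + p_m*0.000000 + p_d*0.000000] = 0.037733
  V(1,+0) = exp(-r*dt) * [p_u*2.174848 + p_m*0.248073 + p_d*0.000000] = 0.496158
  V(1,+1) = exp(-r*dt) * [p_u*7.155175 + p_m*2.174848 + p_d*0.248073] = 2.582934
  V(0,+0) = exp(-r*dt) * [p_u*2.582934 + p_m*0.496158 + p_d*0.037733] = 0.730429


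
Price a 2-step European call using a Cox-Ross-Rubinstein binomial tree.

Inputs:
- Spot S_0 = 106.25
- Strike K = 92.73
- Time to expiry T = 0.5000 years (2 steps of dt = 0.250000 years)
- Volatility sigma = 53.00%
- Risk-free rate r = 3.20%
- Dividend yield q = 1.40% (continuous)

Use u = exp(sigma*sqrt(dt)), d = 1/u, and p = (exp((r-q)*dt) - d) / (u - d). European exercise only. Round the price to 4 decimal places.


Answer: Price = V(0,0) = 23.4837

Derivation:
dt = T/N = 0.250000
u = exp(sigma*sqrt(dt)) = 1.303431; d = 1/u = 0.767206
p = (exp((r-q)*dt) - d) / (u - d) = 0.442546
Discount per step: exp(-r*dt) = 0.992032
Stock lattice S(k, i) with i counting down-moves:
  k=0: S(0,0) = 106.2500
  k=1: S(1,0) = 138.4895; S(1,1) = 81.5156
  k=2: S(2,0) = 180.5116; S(2,1) = 106.2500; S(2,2) = 62.5393
Terminal payoffs V(N, i) = max(S_T - K, 0):
  V(2,0) = 87.781558; V(2,1) = 13.520000; V(2,2) = 0.000000
Backward induction: V(k, i) = exp(-r*dt) * [p * V(k+1, i) + (1-p) * V(k+1, i+1)].
  V(1,0) = exp(-r*dt) * [p*87.781558 + (1-p)*13.520000] = 46.014556
  V(1,1) = exp(-r*dt) * [p*13.520000 + (1-p)*0.000000] = 5.935546
  V(0,0) = exp(-r*dt) * [p*46.014556 + (1-p)*5.935546] = 23.483724


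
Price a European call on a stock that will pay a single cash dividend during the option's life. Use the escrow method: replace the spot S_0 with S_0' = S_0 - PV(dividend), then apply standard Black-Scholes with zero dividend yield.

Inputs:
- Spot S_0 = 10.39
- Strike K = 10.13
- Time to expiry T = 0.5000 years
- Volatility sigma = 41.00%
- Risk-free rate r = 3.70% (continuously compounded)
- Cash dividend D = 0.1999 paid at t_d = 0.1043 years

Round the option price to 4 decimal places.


Answer: Price = 1.2877

Derivation:
PV(D) = D * exp(-r * t_d) = 0.1999 * 0.99614834 = 0.19913005
S_0' = S_0 - PV(D) = 10.3900 - 0.19913005 = 10.19086995
d1 = (ln(S_0'/K) + (r + sigma^2/2)*T) / (sigma*sqrt(T)) = 0.22943338
d2 = d1 - sigma*sqrt(T) = -0.06048040
exp(-rT) = 0.98167007
N(d1) = 0.59073395; N(d2) = 0.47588651
C = S_0' * N(d1) - K * exp(-rT) * N(d2) = 10.19086995 * 0.59073395 - 10.1300 * 0.98167007 * 0.47588651 = 1.2877


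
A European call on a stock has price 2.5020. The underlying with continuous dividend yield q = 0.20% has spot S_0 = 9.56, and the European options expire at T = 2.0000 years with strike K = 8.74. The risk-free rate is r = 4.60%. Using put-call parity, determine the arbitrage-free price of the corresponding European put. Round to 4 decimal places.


Put-call parity: C - P = S_0 * exp(-qT) - K * exp(-rT).
S_0 * exp(-qT) = 9.5600 * 0.99600799 = 9.52183638
K * exp(-rT) = 8.7400 * 0.91210515 = 7.97179901
P = C - S*exp(-qT) + K*exp(-rT)
P = 2.5020 - 9.52183638 + 7.97179901 = 0.9520

Answer: Put price = 0.9520


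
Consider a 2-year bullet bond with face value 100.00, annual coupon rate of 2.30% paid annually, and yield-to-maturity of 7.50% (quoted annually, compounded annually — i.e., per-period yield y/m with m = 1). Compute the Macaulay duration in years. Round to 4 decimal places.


Answer: Macaulay duration = 1.9764 years

Derivation:
Coupon per period c = face * coupon_rate / m = 2.300000
Periods per year m = 1; per-period yield y/m = 0.075000
Number of cashflows N = 2
Cashflows (t years, CF_t, discount factor 1/(1+y/m)^(m*t), PV):
  t = 1.0000: CF_t = 2.300000, DF = 0.930233, PV = 2.139535
  t = 2.0000: CF_t = 102.300000, DF = 0.865333, PV = 88.523526
Price P = sum_t PV_t = 90.663061
Macaulay numerator sum_t t * PV_t:
  t * PV_t at t = 1.0000: 2.139535
  t * PV_t at t = 2.0000: 177.047052
Macaulay duration D = (sum_t t * PV_t) / P = 179.186587 / 90.663061 = 1.976401


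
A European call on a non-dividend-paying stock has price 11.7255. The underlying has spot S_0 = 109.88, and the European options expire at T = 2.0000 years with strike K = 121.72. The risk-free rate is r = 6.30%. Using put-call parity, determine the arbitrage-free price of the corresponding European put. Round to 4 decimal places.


Answer: Put price = 9.1557

Derivation:
Put-call parity: C - P = S_0 * exp(-qT) - K * exp(-rT).
S_0 * exp(-qT) = 109.8800 * 1.00000000 = 109.88000000
K * exp(-rT) = 121.7200 * 0.88161485 = 107.31015915
P = C - S*exp(-qT) + K*exp(-rT)
P = 11.7255 - 109.88000000 + 107.31015915 = 9.1557


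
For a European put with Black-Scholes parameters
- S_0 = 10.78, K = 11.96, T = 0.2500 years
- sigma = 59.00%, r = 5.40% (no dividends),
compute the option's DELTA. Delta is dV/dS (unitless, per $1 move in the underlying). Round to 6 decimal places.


Answer: Delta = -0.563109

Derivation:
d1 = -0.1588565527; d2 = -0.4538565527
phi(d1) = 0.3939401695; exp(-qT) = 1.0000000000; exp(-rT) = 0.9865907163
N(-d1) = 0.5631090541
Delta = -exp(-qT) * N(-d1) = -1.0000000000 * 0.5631090541 = -0.563109


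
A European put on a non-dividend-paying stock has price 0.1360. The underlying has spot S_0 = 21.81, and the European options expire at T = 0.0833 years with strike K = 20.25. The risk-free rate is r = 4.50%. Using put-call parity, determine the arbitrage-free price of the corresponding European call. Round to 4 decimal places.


Answer: Call price = 1.7718

Derivation:
Put-call parity: C - P = S_0 * exp(-qT) - K * exp(-rT).
S_0 * exp(-qT) = 21.8100 * 1.00000000 = 21.81000000
K * exp(-rT) = 20.2500 * 0.99625852 = 20.17423497
C = P + S*exp(-qT) - K*exp(-rT)
C = 0.1360 + 21.81000000 - 20.17423497 = 1.7718


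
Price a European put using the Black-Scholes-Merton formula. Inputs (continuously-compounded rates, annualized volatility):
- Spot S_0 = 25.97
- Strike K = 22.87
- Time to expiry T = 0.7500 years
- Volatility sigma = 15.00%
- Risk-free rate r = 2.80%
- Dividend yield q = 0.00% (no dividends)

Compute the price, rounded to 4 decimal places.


Answer: Price = 0.1982

Derivation:
d1 = (ln(S/K) + (r - q + 0.5*sigma^2) * T) / (sigma * sqrt(T)) = 1.20514954
d2 = d1 - sigma * sqrt(T) = 1.07524573
exp(-rT) = 0.97921896; exp(-qT) = 1.00000000
P = K * exp(-rT) * N(-d2) - S_0 * exp(-qT) * N(-d1)
N(-d1) = 0.11407279; N(-d2) = 0.14113236
P = 22.8700 * 0.97921896 * 0.14113236 - 25.9700 * 1.00000000 * 0.11407279 = 0.1982


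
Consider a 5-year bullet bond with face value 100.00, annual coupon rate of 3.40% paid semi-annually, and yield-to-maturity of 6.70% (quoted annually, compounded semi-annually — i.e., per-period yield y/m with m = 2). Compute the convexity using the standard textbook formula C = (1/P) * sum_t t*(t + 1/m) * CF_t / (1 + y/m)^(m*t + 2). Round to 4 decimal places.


Coupon per period c = face * coupon_rate / m = 1.700000
Periods per year m = 2; per-period yield y/m = 0.033500
Number of cashflows N = 10
Cashflows (t years, CF_t, discount factor 1/(1+y/m)^(m*t), PV):
  t = 0.5000: CF_t = 1.700000, DF = 0.967586, PV = 1.644896
  t = 1.0000: CF_t = 1.700000, DF = 0.936222, PV = 1.591578
  t = 1.5000: CF_t = 1.700000, DF = 0.905876, PV = 1.539989
  t = 2.0000: CF_t = 1.700000, DF = 0.876512, PV = 1.490071
  t = 2.5000: CF_t = 1.700000, DF = 0.848101, PV = 1.441772
  t = 3.0000: CF_t = 1.700000, DF = 0.820611, PV = 1.395038
  t = 3.5000: CF_t = 1.700000, DF = 0.794011, PV = 1.349819
  t = 4.0000: CF_t = 1.700000, DF = 0.768274, PV = 1.306066
  t = 4.5000: CF_t = 1.700000, DF = 0.743371, PV = 1.263731
  t = 5.0000: CF_t = 101.700000, DF = 0.719275, PV = 73.150305
Price P = sum_t PV_t = 86.173265
Convexity numerator sum_t t*(t + 1/m) * CF_t / (1+y/m)^(m*t + 2):
  t = 0.5000: term = 0.769994
  t = 1.0000: term = 2.235107
  t = 1.5000: term = 4.325315
  t = 2.0000: term = 6.975190
  t = 2.5000: term = 10.123643
  t = 3.0000: term = 13.713691
  t = 3.5000: term = 17.692232
  t = 4.0000: term = 22.009826
  t = 4.5000: term = 26.620496
  t = 5.0000: term = 1883.336291
Convexity = (1/P) * sum = 1987.801787 / 86.173265 = 23.067500

Answer: Convexity = 23.0675


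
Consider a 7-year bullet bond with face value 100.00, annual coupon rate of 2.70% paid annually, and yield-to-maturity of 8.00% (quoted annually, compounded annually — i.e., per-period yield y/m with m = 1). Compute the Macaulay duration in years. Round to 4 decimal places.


Answer: Macaulay duration = 6.3581 years

Derivation:
Coupon per period c = face * coupon_rate / m = 2.700000
Periods per year m = 1; per-period yield y/m = 0.080000
Number of cashflows N = 7
Cashflows (t years, CF_t, discount factor 1/(1+y/m)^(m*t), PV):
  t = 1.0000: CF_t = 2.700000, DF = 0.925926, PV = 2.500000
  t = 2.0000: CF_t = 2.700000, DF = 0.857339, PV = 2.314815
  t = 3.0000: CF_t = 2.700000, DF = 0.793832, PV = 2.143347
  t = 4.0000: CF_t = 2.700000, DF = 0.735030, PV = 1.984581
  t = 5.0000: CF_t = 2.700000, DF = 0.680583, PV = 1.837575
  t = 6.0000: CF_t = 2.700000, DF = 0.630170, PV = 1.701458
  t = 7.0000: CF_t = 102.700000, DF = 0.583490, PV = 59.924464
Price P = sum_t PV_t = 72.406239
Macaulay numerator sum_t t * PV_t:
  t * PV_t at t = 1.0000: 2.500000
  t * PV_t at t = 2.0000: 4.629630
  t * PV_t at t = 3.0000: 6.430041
  t * PV_t at t = 4.0000: 7.938322
  t * PV_t at t = 5.0000: 9.187873
  t * PV_t at t = 6.0000: 10.208748
  t * PV_t at t = 7.0000: 419.471245
Macaulay duration D = (sum_t t * PV_t) / P = 460.365859 / 72.406239 = 6.358097


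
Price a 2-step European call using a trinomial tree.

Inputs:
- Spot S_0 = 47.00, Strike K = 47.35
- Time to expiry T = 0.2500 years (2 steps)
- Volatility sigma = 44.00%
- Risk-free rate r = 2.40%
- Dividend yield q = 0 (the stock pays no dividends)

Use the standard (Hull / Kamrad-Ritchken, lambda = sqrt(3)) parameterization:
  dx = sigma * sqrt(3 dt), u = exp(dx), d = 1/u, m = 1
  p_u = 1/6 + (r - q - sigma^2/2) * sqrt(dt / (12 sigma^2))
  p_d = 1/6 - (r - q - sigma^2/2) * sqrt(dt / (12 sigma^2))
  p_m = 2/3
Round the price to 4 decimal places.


Answer: Price = V(0,0) = 3.5564

Derivation:
dt = T/N = 0.125000; dx = sigma*sqrt(3*dt) = 0.269444
u = exp(dx) = 1.309236; d = 1/u = 0.763804
p_u = 0.149780, p_m = 0.666667, p_d = 0.183553
Discount per step: exp(-r*dt) = 0.997004
Stock lattice S(k, j) with j the centered position index:
  k=0: S(0,+0) = 47.0000
  k=1: S(1,-1) = 35.8988; S(1,+0) = 47.0000; S(1,+1) = 61.5341
  k=2: S(2,-2) = 27.4196; S(2,-1) = 35.8988; S(2,+0) = 47.0000; S(2,+1) = 61.5341; S(2,+2) = 80.5627
Terminal payoffs V(N, j) = max(S_T - K, 0):
  V(2,-2) = 0.000000; V(2,-1) = 0.000000; V(2,+0) = 0.000000; V(2,+1) = 14.184099; V(2,+2) = 33.212666
Backward induction: V(k, j) = exp(-r*dt) * [p_u * V(k+1, j+1) + p_m * V(k+1, j) + p_d * V(k+1, j-1)]
  V(1,-1) = exp(-r*dt) * [p_u*0.000000 + p_m*0.000000 + p_d*0.000000] = 0.000000
  V(1,+0) = exp(-r*dt) * [p_u*14.184099 + p_m*0.000000 + p_d*0.000000] = 2.118131
  V(1,+1) = exp(-r*dt) * [p_u*33.212666 + p_m*14.184099 + p_d*0.000000] = 14.387433
  V(0,+0) = exp(-r*dt) * [p_u*14.387433 + p_m*2.118131 + p_d*0.000000] = 3.556352


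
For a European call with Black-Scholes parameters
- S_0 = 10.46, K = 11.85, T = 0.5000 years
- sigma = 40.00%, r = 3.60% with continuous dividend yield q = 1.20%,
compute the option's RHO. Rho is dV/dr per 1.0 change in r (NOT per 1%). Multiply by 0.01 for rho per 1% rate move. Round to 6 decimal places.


d1 = -0.2572787126; d2 = -0.5401214251
phi(d1) = 0.3859549210; exp(-qT) = 0.9940179641; exp(-rT) = 0.9821610324
N(d2) = 0.2945566480
Rho = K*T*exp(-rT)*N(d2) = 11.8500 * 0.5000 * 0.9821610324 * 0.2945566480 = 1.714115

Answer: Rho = 1.714115


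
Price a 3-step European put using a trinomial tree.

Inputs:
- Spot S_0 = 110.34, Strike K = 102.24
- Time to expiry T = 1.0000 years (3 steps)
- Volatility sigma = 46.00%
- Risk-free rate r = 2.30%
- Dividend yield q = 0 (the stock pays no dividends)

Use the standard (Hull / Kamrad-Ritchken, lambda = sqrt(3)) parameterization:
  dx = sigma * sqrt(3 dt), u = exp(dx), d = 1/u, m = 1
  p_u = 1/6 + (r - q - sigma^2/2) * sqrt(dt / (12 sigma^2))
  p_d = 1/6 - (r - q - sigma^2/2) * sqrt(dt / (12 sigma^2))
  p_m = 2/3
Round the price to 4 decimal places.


dt = T/N = 0.333333; dx = sigma*sqrt(3*dt) = 0.460000
u = exp(dx) = 1.584074; d = 1/u = 0.631284
p_u = 0.136667, p_m = 0.666667, p_d = 0.196667
Discount per step: exp(-r*dt) = 0.992363
Stock lattice S(k, j) with j the centered position index:
  k=0: S(0,+0) = 110.3400
  k=1: S(1,-1) = 69.6558; S(1,+0) = 110.3400; S(1,+1) = 174.7867
  k=2: S(2,-2) = 43.9726; S(2,-1) = 69.6558; S(2,+0) = 110.3400; S(2,+1) = 174.7867; S(2,+2) = 276.8751
  k=3: S(3,-3) = 27.7592; S(3,-2) = 43.9726; S(3,-1) = 69.6558; S(3,+0) = 110.3400; S(3,+1) = 174.7867; S(3,+2) = 276.8751; S(3,+3) = 438.5906
Terminal payoffs V(N, j) = max(K - S_T, 0):
  V(3,-3) = 74.480822; V(3,-2) = 58.267409; V(3,-1) = 32.584163; V(3,+0) = 0.000000; V(3,+1) = 0.000000; V(3,+2) = 0.000000; V(3,+3) = 0.000000
Backward induction: V(k, j) = exp(-r*dt) * [p_u * V(k+1, j+1) + p_m * V(k+1, j) + p_d * V(k+1, j-1)]
  V(2,-2) = exp(-r*dt) * [p_u*32.584163 + p_m*58.267409 + p_d*74.480822] = 57.503449
  V(2,-1) = exp(-r*dt) * [p_u*0.000000 + p_m*32.584163 + p_d*58.267409] = 32.928609
  V(2,+0) = exp(-r*dt) * [p_u*0.000000 + p_m*0.000000 + p_d*32.584163] = 6.359277
  V(2,+1) = exp(-r*dt) * [p_u*0.000000 + p_m*0.000000 + p_d*0.000000] = 0.000000
  V(2,+2) = exp(-r*dt) * [p_u*0.000000 + p_m*0.000000 + p_d*0.000000] = 0.000000
  V(1,-1) = exp(-r*dt) * [p_u*6.359277 + p_m*32.928609 + p_d*57.503449] = 33.869852
  V(1,+0) = exp(-r*dt) * [p_u*0.000000 + p_m*6.359277 + p_d*32.928609] = 10.633640
  V(1,+1) = exp(-r*dt) * [p_u*0.000000 + p_m*0.000000 + p_d*6.359277] = 1.241106
  V(0,+0) = exp(-r*dt) * [p_u*1.241106 + p_m*10.633640 + p_d*33.869852] = 13.813472

Answer: Price = V(0,0) = 13.8135


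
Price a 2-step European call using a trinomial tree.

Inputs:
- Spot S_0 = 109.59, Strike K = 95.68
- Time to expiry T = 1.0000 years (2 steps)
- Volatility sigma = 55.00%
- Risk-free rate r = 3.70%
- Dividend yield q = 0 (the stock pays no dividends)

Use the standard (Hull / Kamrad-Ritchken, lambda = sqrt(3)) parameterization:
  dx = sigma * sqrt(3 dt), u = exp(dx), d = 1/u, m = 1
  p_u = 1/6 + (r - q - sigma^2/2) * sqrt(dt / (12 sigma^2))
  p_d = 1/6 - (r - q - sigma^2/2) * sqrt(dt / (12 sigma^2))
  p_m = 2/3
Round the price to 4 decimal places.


dt = T/N = 0.500000; dx = sigma*sqrt(3*dt) = 0.673610
u = exp(dx) = 1.961304; d = 1/u = 0.509865
p_u = 0.124265, p_m = 0.666667, p_d = 0.209069
Discount per step: exp(-r*dt) = 0.981670
Stock lattice S(k, j) with j the centered position index:
  k=0: S(0,+0) = 109.5900
  k=1: S(1,-1) = 55.8761; S(1,+0) = 109.5900; S(1,+1) = 214.9393
  k=2: S(2,-2) = 28.4892; S(2,-1) = 55.8761; S(2,+0) = 109.5900; S(2,+1) = 214.9393; S(2,+2) = 421.5614
Terminal payoffs V(N, j) = max(S_T - K, 0):
  V(2,-2) = 0.000000; V(2,-1) = 0.000000; V(2,+0) = 13.910000; V(2,+1) = 119.259331; V(2,+2) = 325.881421
Backward induction: V(k, j) = exp(-r*dt) * [p_u * V(k+1, j+1) + p_m * V(k+1, j) + p_d * V(k+1, j-1)]
  V(1,-1) = exp(-r*dt) * [p_u*13.910000 + p_m*0.000000 + p_d*0.000000] = 1.696836
  V(1,+0) = exp(-r*dt) * [p_u*119.259331 + p_m*13.910000 + p_d*0.000000] = 23.651413
  V(1,+1) = exp(-r*dt) * [p_u*325.881421 + p_m*119.259331 + p_d*13.910000] = 120.656936
  V(0,+0) = exp(-r*dt) * [p_u*120.656936 + p_m*23.651413 + p_d*1.696836] = 30.545390

Answer: Price = V(0,0) = 30.5454


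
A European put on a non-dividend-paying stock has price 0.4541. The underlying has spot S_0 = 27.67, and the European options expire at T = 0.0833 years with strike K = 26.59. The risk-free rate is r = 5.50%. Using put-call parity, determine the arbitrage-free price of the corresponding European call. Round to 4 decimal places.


Put-call parity: C - P = S_0 * exp(-qT) - K * exp(-rT).
S_0 * exp(-qT) = 27.6700 * 1.00000000 = 27.67000000
K * exp(-rT) = 26.5900 * 0.99542898 = 26.46845655
C = P + S*exp(-qT) - K*exp(-rT)
C = 0.4541 + 27.67000000 - 26.46845655 = 1.6556

Answer: Call price = 1.6556


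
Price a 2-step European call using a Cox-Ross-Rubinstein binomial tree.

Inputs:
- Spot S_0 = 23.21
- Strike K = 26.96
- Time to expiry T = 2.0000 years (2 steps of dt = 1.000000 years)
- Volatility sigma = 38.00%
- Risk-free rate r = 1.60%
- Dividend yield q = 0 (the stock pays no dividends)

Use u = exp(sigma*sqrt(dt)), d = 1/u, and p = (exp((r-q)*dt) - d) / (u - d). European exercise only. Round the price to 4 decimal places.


Answer: Price = V(0,0) = 4.0002

Derivation:
dt = T/N = 1.000000
u = exp(sigma*sqrt(dt)) = 1.462285; d = 1/u = 0.683861
p = (exp((r-q)*dt) - d) / (u - d) = 0.426847
Discount per step: exp(-r*dt) = 0.984127
Stock lattice S(k, i) with i counting down-moves:
  k=0: S(0,0) = 23.2100
  k=1: S(1,0) = 33.9396; S(1,1) = 15.8724
  k=2: S(2,0) = 49.6294; S(2,1) = 23.2100; S(2,2) = 10.8545
Terminal payoffs V(N, i) = max(S_T - K, 0):
  V(2,0) = 22.669391; V(2,1) = 0.000000; V(2,2) = 0.000000
Backward induction: V(k, i) = exp(-r*dt) * [p * V(k+1, i) + (1-p) * V(k+1, i+1)].
  V(1,0) = exp(-r*dt) * [p*22.669391 + (1-p)*0.000000] = 9.522763
  V(1,1) = exp(-r*dt) * [p*0.000000 + (1-p)*0.000000] = 0.000000
  V(0,0) = exp(-r*dt) * [p*9.522763 + (1-p)*0.000000] = 4.000240


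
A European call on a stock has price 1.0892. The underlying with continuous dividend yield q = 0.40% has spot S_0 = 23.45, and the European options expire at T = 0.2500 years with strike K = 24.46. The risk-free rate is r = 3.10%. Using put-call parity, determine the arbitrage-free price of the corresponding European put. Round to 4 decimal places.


Answer: Put price = 1.9338

Derivation:
Put-call parity: C - P = S_0 * exp(-qT) - K * exp(-rT).
S_0 * exp(-qT) = 23.4500 * 0.99900050 = 23.42656172
K * exp(-rT) = 24.4600 * 0.99227995 = 24.27116767
P = C - S*exp(-qT) + K*exp(-rT)
P = 1.0892 - 23.42656172 + 24.27116767 = 1.9338


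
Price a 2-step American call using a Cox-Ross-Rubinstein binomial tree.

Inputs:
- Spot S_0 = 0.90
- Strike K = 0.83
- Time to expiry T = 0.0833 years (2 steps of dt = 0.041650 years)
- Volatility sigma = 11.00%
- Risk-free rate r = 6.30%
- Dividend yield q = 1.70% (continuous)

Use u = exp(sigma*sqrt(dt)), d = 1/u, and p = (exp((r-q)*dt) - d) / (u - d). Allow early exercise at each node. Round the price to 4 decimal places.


dt = T/N = 0.041650
u = exp(sigma*sqrt(dt)) = 1.022703; d = 1/u = 0.977801
p = (exp((r-q)*dt) - d) / (u - d) = 0.537097
Discount per step: exp(-r*dt) = 0.997379
Stock lattice S(k, i) with i counting down-moves:
  k=0: S(0,0) = 0.9000
  k=1: S(1,0) = 0.9204; S(1,1) = 0.8800
  k=2: S(2,0) = 0.9413; S(2,1) = 0.9000; S(2,2) = 0.8605
Terminal payoffs V(N, i) = max(S_T - K, 0):
  V(2,0) = 0.111329; V(2,1) = 0.070000; V(2,2) = 0.030485
Backward induction: V(k, i) = exp(-r*dt) * [p * V(k+1, i) + (1-p) * V(k+1, i+1)]; then take max(V_cont, immediate exercise) for American.
  V(1,0) = exp(-r*dt) * [p*0.111329 + (1-p)*0.070000] = 0.091956; exercise = 0.090433; V(1,0) = max -> 0.091956
  V(1,1) = exp(-r*dt) * [p*0.070000 + (1-p)*0.030485] = 0.051573; exercise = 0.050021; V(1,1) = max -> 0.051573
  V(0,0) = exp(-r*dt) * [p*0.091956 + (1-p)*0.051573] = 0.073071; exercise = 0.070000; V(0,0) = max -> 0.073071

Answer: Price = V(0,0) = 0.0731


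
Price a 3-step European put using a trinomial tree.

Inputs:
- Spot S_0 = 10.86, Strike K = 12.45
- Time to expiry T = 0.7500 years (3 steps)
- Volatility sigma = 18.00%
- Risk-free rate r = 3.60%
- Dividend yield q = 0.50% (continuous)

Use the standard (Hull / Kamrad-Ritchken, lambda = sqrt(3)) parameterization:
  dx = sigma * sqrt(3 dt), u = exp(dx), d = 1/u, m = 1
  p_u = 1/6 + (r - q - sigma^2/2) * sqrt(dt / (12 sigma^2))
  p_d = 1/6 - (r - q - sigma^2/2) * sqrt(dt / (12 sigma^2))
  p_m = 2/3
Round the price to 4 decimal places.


Answer: Price = V(0,0) = 1.5337

Derivation:
dt = T/N = 0.250000; dx = sigma*sqrt(3*dt) = 0.155885
u = exp(dx) = 1.168691; d = 1/u = 0.855658
p_u = 0.178534, p_m = 0.666667, p_d = 0.154799
Discount per step: exp(-r*dt) = 0.991040
Stock lattice S(k, j) with j the centered position index:
  k=0: S(0,+0) = 10.8600
  k=1: S(1,-1) = 9.2924; S(1,+0) = 10.8600; S(1,+1) = 12.6920
  k=2: S(2,-2) = 7.9512; S(2,-1) = 9.2924; S(2,+0) = 10.8600; S(2,+1) = 12.6920; S(2,+2) = 14.8330
  k=3: S(3,-3) = 6.8035; S(3,-2) = 7.9512; S(3,-1) = 9.2924; S(3,+0) = 10.8600; S(3,+1) = 12.6920; S(3,+2) = 14.8330; S(3,+3) = 17.3352
Terminal payoffs V(N, j) = max(K - S_T, 0):
  V(3,-3) = 5.646531; V(3,-2) = 4.498845; V(3,-1) = 3.157555; V(3,+0) = 1.590000; V(3,+1) = 0.000000; V(3,+2) = 0.000000; V(3,+3) = 0.000000
Backward induction: V(k, j) = exp(-r*dt) * [p_u * V(k+1, j+1) + p_m * V(k+1, j) + p_d * V(k+1, j-1)]
  V(2,-2) = exp(-r*dt) * [p_u*3.157555 + p_m*4.498845 + p_d*5.646531] = 4.397285
  V(2,-1) = exp(-r*dt) * [p_u*1.590000 + p_m*3.157555 + p_d*4.498845] = 3.057679
  V(2,+0) = exp(-r*dt) * [p_u*0.000000 + p_m*1.590000 + p_d*3.157555] = 1.534909
  V(2,+1) = exp(-r*dt) * [p_u*0.000000 + p_m*0.000000 + p_d*1.590000] = 0.243925
  V(2,+2) = exp(-r*dt) * [p_u*0.000000 + p_m*0.000000 + p_d*0.000000] = 0.000000
  V(1,-1) = exp(-r*dt) * [p_u*1.534909 + p_m*3.057679 + p_d*4.397285] = 2.966364
  V(1,+0) = exp(-r*dt) * [p_u*0.243925 + p_m*1.534909 + p_d*3.057679] = 1.526348
  V(1,+1) = exp(-r*dt) * [p_u*0.000000 + p_m*0.243925 + p_d*1.534909] = 0.396633
  V(0,+0) = exp(-r*dt) * [p_u*0.396633 + p_m*1.526348 + p_d*2.966364] = 1.533703


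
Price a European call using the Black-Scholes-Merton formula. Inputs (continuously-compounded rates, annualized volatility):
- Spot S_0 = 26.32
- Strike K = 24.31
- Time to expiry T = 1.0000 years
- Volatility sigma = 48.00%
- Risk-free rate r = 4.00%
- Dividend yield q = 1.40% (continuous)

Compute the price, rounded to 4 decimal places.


d1 = (ln(S/K) + (r - q + 0.5*sigma^2) * T) / (sigma * sqrt(T)) = 0.45966941
d2 = d1 - sigma * sqrt(T) = -0.02033059
exp(-rT) = 0.96078944; exp(-qT) = 0.98609754
C = S_0 * exp(-qT) * N(d1) - K * exp(-rT) * N(d2)
N(d1) = 0.67712324; N(d2) = 0.49188983
C = 26.3200 * 0.98609754 * 0.67712324 - 24.3100 * 0.96078944 * 0.49188983 = 6.0851

Answer: Price = 6.0851


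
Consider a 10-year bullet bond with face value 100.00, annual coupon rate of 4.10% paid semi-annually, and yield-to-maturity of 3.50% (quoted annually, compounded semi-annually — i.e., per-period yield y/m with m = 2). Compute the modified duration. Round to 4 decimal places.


Answer: Modified duration = 8.2090

Derivation:
Coupon per period c = face * coupon_rate / m = 2.050000
Periods per year m = 2; per-period yield y/m = 0.017500
Number of cashflows N = 20
Cashflows (t years, CF_t, discount factor 1/(1+y/m)^(m*t), PV):
  t = 0.5000: CF_t = 2.050000, DF = 0.982801, PV = 2.014742
  t = 1.0000: CF_t = 2.050000, DF = 0.965898, PV = 1.980090
  t = 1.5000: CF_t = 2.050000, DF = 0.949285, PV = 1.946035
  t = 2.0000: CF_t = 2.050000, DF = 0.932959, PV = 1.912565
  t = 2.5000: CF_t = 2.050000, DF = 0.916913, PV = 1.879671
  t = 3.0000: CF_t = 2.050000, DF = 0.901143, PV = 1.847342
  t = 3.5000: CF_t = 2.050000, DF = 0.885644, PV = 1.815570
  t = 4.0000: CF_t = 2.050000, DF = 0.870412, PV = 1.784344
  t = 4.5000: CF_t = 2.050000, DF = 0.855441, PV = 1.753655
  t = 5.0000: CF_t = 2.050000, DF = 0.840729, PV = 1.723494
  t = 5.5000: CF_t = 2.050000, DF = 0.826269, PV = 1.693851
  t = 6.0000: CF_t = 2.050000, DF = 0.812058, PV = 1.664719
  t = 6.5000: CF_t = 2.050000, DF = 0.798091, PV = 1.636087
  t = 7.0000: CF_t = 2.050000, DF = 0.784365, PV = 1.607948
  t = 7.5000: CF_t = 2.050000, DF = 0.770875, PV = 1.580293
  t = 8.0000: CF_t = 2.050000, DF = 0.757616, PV = 1.553113
  t = 8.5000: CF_t = 2.050000, DF = 0.744586, PV = 1.526401
  t = 9.0000: CF_t = 2.050000, DF = 0.731780, PV = 1.500149
  t = 9.5000: CF_t = 2.050000, DF = 0.719194, PV = 1.474348
  t = 10.0000: CF_t = 102.050000, DF = 0.706825, PV = 72.131448
Price P = sum_t PV_t = 105.025864
First compute Macaulay numerator sum_t t * PV_t:
  t * PV_t at t = 0.5000: 1.007371
  t * PV_t at t = 1.0000: 1.980090
  t * PV_t at t = 1.5000: 2.919052
  t * PV_t at t = 2.0000: 3.825130
  t * PV_t at t = 2.5000: 4.699177
  t * PV_t at t = 3.0000: 5.542027
  t * PV_t at t = 3.5000: 6.354494
  t * PV_t at t = 4.0000: 7.137375
  t * PV_t at t = 4.5000: 7.891446
  t * PV_t at t = 5.0000: 8.617468
  t * PV_t at t = 5.5000: 9.316182
  t * PV_t at t = 6.0000: 9.988312
  t * PV_t at t = 6.5000: 10.634566
  t * PV_t at t = 7.0000: 11.255636
  t * PV_t at t = 7.5000: 11.852197
  t * PV_t at t = 8.0000: 12.424907
  t * PV_t at t = 8.5000: 12.974412
  t * PV_t at t = 9.0000: 13.501339
  t * PV_t at t = 9.5000: 14.006303
  t * PV_t at t = 10.0000: 721.314481
Macaulay duration D = 877.241967 / 105.025864 = 8.352628
Modified duration = D / (1 + y/m) = 8.352628 / (1 + 0.017500) = 8.208971


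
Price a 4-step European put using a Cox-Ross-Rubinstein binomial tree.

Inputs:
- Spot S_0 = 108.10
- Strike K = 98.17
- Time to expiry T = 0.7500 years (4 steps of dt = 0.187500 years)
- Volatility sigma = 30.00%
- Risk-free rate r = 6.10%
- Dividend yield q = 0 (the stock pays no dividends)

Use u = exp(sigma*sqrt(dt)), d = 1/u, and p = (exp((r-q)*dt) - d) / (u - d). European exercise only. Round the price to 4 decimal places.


Answer: Price = V(0,0) = 5.2092

Derivation:
dt = T/N = 0.187500
u = exp(sigma*sqrt(dt)) = 1.138719; d = 1/u = 0.878180
p = (exp((r-q)*dt) - d) / (u - d) = 0.511721
Discount per step: exp(-r*dt) = 0.988628
Stock lattice S(k, i) with i counting down-moves:
  k=0: S(0,0) = 108.1000
  k=1: S(1,0) = 123.0955; S(1,1) = 94.9312
  k=2: S(2,0) = 140.1712; S(2,1) = 108.1000; S(2,2) = 83.3667
  k=3: S(3,0) = 159.6156; S(3,1) = 123.0955; S(3,2) = 94.9312; S(3,3) = 73.2110
  k=4: S(4,0) = 181.7572; S(4,1) = 140.1712; S(4,2) = 108.1000; S(4,3) = 83.3667; S(4,4) = 64.2924
Terminal payoffs V(N, i) = max(K - S_T, 0):
  V(4,0) = 0.000000; V(4,1) = 0.000000; V(4,2) = 0.000000; V(4,3) = 14.803287; V(4,4) = 33.877597
Backward induction: V(k, i) = exp(-r*dt) * [p * V(k+1, i) + (1-p) * V(k+1, i+1)].
  V(3,0) = exp(-r*dt) * [p*0.000000 + (1-p)*0.000000] = 0.000000
  V(3,1) = exp(-r*dt) * [p*0.000000 + (1-p)*0.000000] = 0.000000
  V(3,2) = exp(-r*dt) * [p*0.000000 + (1-p)*14.803287] = 7.145933
  V(3,3) = exp(-r*dt) * [p*14.803287 + (1-p)*33.877597] = 23.842606
  V(2,0) = exp(-r*dt) * [p*0.000000 + (1-p)*0.000000] = 0.000000
  V(2,1) = exp(-r*dt) * [p*0.000000 + (1-p)*7.145933] = 3.449528
  V(2,2) = exp(-r*dt) * [p*7.145933 + (1-p)*23.842606] = 15.124587
  V(1,0) = exp(-r*dt) * [p*0.000000 + (1-p)*3.449528] = 1.665177
  V(1,1) = exp(-r*dt) * [p*3.449528 + (1-p)*15.124587] = 9.046154
  V(0,0) = exp(-r*dt) * [p*1.665177 + (1-p)*9.046154] = 5.209230


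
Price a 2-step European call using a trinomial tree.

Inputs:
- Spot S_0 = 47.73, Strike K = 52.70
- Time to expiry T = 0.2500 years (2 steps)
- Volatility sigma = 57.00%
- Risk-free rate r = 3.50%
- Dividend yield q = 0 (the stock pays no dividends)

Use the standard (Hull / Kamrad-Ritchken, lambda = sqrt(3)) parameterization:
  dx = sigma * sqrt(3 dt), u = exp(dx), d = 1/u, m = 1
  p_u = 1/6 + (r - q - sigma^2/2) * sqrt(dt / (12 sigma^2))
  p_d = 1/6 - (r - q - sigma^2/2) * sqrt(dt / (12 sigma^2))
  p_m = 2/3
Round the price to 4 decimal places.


Answer: Price = V(0,0) = 3.7326

Derivation:
dt = T/N = 0.125000; dx = sigma*sqrt(3*dt) = 0.349052
u = exp(dx) = 1.417723; d = 1/u = 0.705356
p_u = 0.143846, p_m = 0.666667, p_d = 0.189487
Discount per step: exp(-r*dt) = 0.995635
Stock lattice S(k, j) with j the centered position index:
  k=0: S(0,+0) = 47.7300
  k=1: S(1,-1) = 33.6667; S(1,+0) = 47.7300; S(1,+1) = 67.6679
  k=2: S(2,-2) = 23.7470; S(2,-1) = 33.6667; S(2,+0) = 47.7300; S(2,+1) = 67.6679; S(2,+2) = 95.9344
Terminal payoffs V(N, j) = max(S_T - K, 0):
  V(2,-2) = 0.000000; V(2,-1) = 0.000000; V(2,+0) = 0.000000; V(2,+1) = 14.967934; V(2,+2) = 43.234408
Backward induction: V(k, j) = exp(-r*dt) * [p_u * V(k+1, j+1) + p_m * V(k+1, j) + p_d * V(k+1, j-1)]
  V(1,-1) = exp(-r*dt) * [p_u*0.000000 + p_m*0.000000 + p_d*0.000000] = 0.000000
  V(1,+0) = exp(-r*dt) * [p_u*14.967934 + p_m*0.000000 + p_d*0.000000] = 2.143677
  V(1,+1) = exp(-r*dt) * [p_u*43.234408 + p_m*14.967934 + p_d*0.000000] = 16.127007
  V(0,+0) = exp(-r*dt) * [p_u*16.127007 + p_m*2.143677 + p_d*0.000000] = 3.732557


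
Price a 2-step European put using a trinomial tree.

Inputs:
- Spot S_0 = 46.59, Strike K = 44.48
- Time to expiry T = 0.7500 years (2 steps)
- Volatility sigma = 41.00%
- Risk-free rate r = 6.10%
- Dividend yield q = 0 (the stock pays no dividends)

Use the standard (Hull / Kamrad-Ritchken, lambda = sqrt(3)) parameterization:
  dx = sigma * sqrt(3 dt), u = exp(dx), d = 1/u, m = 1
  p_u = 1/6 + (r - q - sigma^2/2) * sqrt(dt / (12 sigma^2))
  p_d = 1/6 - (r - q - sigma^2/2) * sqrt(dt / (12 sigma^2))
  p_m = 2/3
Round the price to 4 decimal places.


dt = T/N = 0.375000; dx = sigma*sqrt(3*dt) = 0.434871
u = exp(dx) = 1.544763; d = 1/u = 0.647348
p_u = 0.156728, p_m = 0.666667, p_d = 0.176605
Discount per step: exp(-r*dt) = 0.977385
Stock lattice S(k, j) with j the centered position index:
  k=0: S(0,+0) = 46.5900
  k=1: S(1,-1) = 30.1600; S(1,+0) = 46.5900; S(1,+1) = 71.9705
  k=2: S(2,-2) = 19.5240; S(2,-1) = 30.1600; S(2,+0) = 46.5900; S(2,+1) = 71.9705; S(2,+2) = 111.1774
Terminal payoffs V(N, j) = max(K - S_T, 0):
  V(2,-2) = 24.955998; V(2,-1) = 14.320039; V(2,+0) = 0.000000; V(2,+1) = 0.000000; V(2,+2) = 0.000000
Backward induction: V(k, j) = exp(-r*dt) * [p_u * V(k+1, j+1) + p_m * V(k+1, j) + p_d * V(k+1, j-1)]
  V(1,-1) = exp(-r*dt) * [p_u*0.000000 + p_m*14.320039 + p_d*24.955998] = 13.638470
  V(1,+0) = exp(-r*dt) * [p_u*0.000000 + p_m*0.000000 + p_d*14.320039] = 2.471796
  V(1,+1) = exp(-r*dt) * [p_u*0.000000 + p_m*0.000000 + p_d*0.000000] = 0.000000
  V(0,+0) = exp(-r*dt) * [p_u*0.000000 + p_m*2.471796 + p_d*13.638470] = 3.964747

Answer: Price = V(0,0) = 3.9647


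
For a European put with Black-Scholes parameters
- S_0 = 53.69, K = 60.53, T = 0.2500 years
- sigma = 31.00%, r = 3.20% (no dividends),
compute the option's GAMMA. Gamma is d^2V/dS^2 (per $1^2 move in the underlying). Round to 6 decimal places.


Answer: Gamma = 0.038948

Derivation:
d1 = -0.6445151321; d2 = -0.7995151321
phi(d1) = 0.3241209887; exp(-qT) = 1.0000000000; exp(-rT) = 0.9920319148
Gamma = exp(-qT) * phi(d1) / (S * sigma * sqrt(T)) = 1.0000000000 * 0.3241209887 / (53.6900 * 0.3100 * 0.5000000000) = 0.038948
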